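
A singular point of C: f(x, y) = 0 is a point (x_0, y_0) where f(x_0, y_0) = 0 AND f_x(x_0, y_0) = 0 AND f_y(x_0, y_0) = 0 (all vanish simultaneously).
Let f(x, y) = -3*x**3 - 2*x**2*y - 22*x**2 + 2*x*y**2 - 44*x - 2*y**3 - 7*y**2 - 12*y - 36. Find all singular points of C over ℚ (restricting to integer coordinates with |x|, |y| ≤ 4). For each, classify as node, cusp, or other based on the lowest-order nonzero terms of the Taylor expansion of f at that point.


Singular points: {(-2, -2)}; classification: cusp.

Compute partial derivatives:
  f_x = -9*x**2 - 4*x*y - 44*x + 2*y**2 - 44.
  f_y = -2*x**2 + 4*x*y - 6*y**2 - 14*y - 12.
Scan x_0 ∈ {−4, ..., 4}. For each x_0, f_y(x_0, y) is a polynomial in y; find its integer roots y ∈ {−4, ..., 4}, then test f_x and f at those candidates.
  x = -4: f_y(-4, y) = -6*y**2 - 30*y - 44; no integer root y with |y| ≤ 4.
  x = -3: f_y(-3, y) = -6*y**2 - 26*y - 30; no integer root y with |y| ≤ 4.
  x = -2: f_y(-2, y) = -6*y**2 - 22*y - 20; vanishes at y ∈ {-2}. (-2, -2): f_x = 0, f = 0 — SINGULAR.
  x = -1: f_y(-1, y) = -6*y**2 - 18*y - 14; no integer root y with |y| ≤ 4.
  x = 0: f_y(0, y) = -6*y**2 - 14*y - 12; no integer root y with |y| ≤ 4.
  x = 1: f_y(1, y) = -6*y**2 - 10*y - 14; no integer root y with |y| ≤ 4.
  x = 2: f_y(2, y) = -6*y**2 - 6*y - 20; no integer root y with |y| ≤ 4.
  x = 3: f_y(3, y) = -6*y**2 - 2*y - 30; no integer root y with |y| ≤ 4.
  x = 4: f_y(4, y) = -6*y**2 + 2*y - 44; no integer root y with |y| ≤ 4.
Only singular point on the grid: (-2, -2).
Classify: substitute x = -2 + u, y = -2 + v and expand: f = -3*u**3 - 2*u**2*v + 2*u*v**2 - 2*v**3 + v**2.
No constant or linear terms (consistent with a singular point). Quadratic part: v**2. Cubic part: -3*u**3 - 2*u**2*v + 2*u*v**2 - 2*v**3.
The quadratic part v**2 is a perfect square, so there is a single (double) tangent line v = 0, i.e. y = -2. Restricting the cubic part to that line (v = 0) leaves -3*u**3 ≠ 0, so f is not divisible by v and the branch is v² ≈ 3*u**3 to lowest order — this is a cusp.
Classification: cusp.


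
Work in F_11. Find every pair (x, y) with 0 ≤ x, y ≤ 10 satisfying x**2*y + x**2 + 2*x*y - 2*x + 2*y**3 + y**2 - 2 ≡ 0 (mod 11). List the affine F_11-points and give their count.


Affine F_11-points: {(2, 10), (4, 1), (5, 4), (6, 0), (7, 0), (7, 1), (7, 4)}; count = 7.

For each of the 121 pairs (x, y) ∈ F_11², evaluate f(x, y) mod 11. Record the zeros.
  x = 0: [0↦9, 1↦1, 2↦7, 3↦6, 4↦10, 5↦9, 6↦4, 7↦7, 8↦8, 9↦8, 10↦8]  zeros at y ∈ ∅
  x = 1: [0↦8, 1↦3, 2↦1, 3↦3, 4↦10, 5↦1, 6↦10, 7↦5, 8↦9, 9↦1, 10↦4]  zeros at y ∈ ∅
  x = 2: [0↦9, 1↦9, 2↦1, 3↦8, 4↦9, 5↦5, 6↦8, 7↦8, 8↦6, 9↦3, 10↦0]  zeros at y ∈ {10}
  x = 3: [0↦1, 1↦8, 2↦7, 3↦10, 4↦7, 5↦10, 6↦9, 7↦5, 8↦10, 9↦3, 10↦7]  zeros at y ∈ ∅
  x = 4: [0↦6, 1↦0, 2↦8, 3↦9, 4↦4, 5↦5, 6↦2, 7↦7, 8↦10, 9↦1, 10↦3]  zeros at y ∈ {1}
  x = 5: [0↦2, 1↦7, 2↦4, 3↦5, 4↦0, 5↦1, 6↦9, 7↦3, 8↦6, 9↦8, 10↦10]  zeros at y ∈ {4}
  x = 6: [0↦0, 1↦7, 2↦6, 3↦9, 4↦6, 5↦9, 6↦8, 7↦4, 8↦9, 9↦2, 10↦6]  zeros at y ∈ {0}
  x = 7: [0↦0, 1↦0, 2↦3, 3↦10, 4↦0, 5↦7, 6↦10, 7↦10, 8↦8, 9↦5, 10↦2]  zeros at y ∈ {0, 1, 4}
  x = 8: [0↦2, 1↦8, 2↦6, 3↦8, 4↦4, 5↦6, 6↦4, 7↦10, 8↦3, 9↦6, 10↦9]  zeros at y ∈ ∅
  x = 9: [0↦6, 1↦9, 2↦4, 3↦3, 4↦7, 5↦6, 6↦1, 7↦4, 8↦5, 9↦5, 10↦5]  zeros at y ∈ ∅
  x = 10: [0↦1, 1↦3, 2↦8, 3↦6, 4↦9, 5↦7, 6↦1, 7↦3, 8↦3, 9↦2, 10↦1]  zeros at y ∈ ∅
Collecting zeros: affine points = {(2, 10), (4, 1), (5, 4), (6, 0), (7, 0), (7, 1), (7, 4)}.
Total count |C(F_11)_aff| = 7.


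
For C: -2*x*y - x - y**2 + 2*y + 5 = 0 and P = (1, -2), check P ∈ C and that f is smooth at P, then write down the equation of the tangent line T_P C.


Tangent line at P: 3*x + 4*y + 5 = 0.

Step 1: f(1, -2) = 0, so P lies on C.
Step 2: partial derivatives
  f_x(x, y) = -2*y - 1, f_y(x, y) = -2*x - 2*y + 2.
  f_x(P) = 3, f_y(P) = 4 (gradient nonzero, so P is smooth).
Step 3: tangent line at P: 3·(x − 1) + 4·(y − -2) = 0.
Expanding: 3*x + 4*y + 5 = 0.


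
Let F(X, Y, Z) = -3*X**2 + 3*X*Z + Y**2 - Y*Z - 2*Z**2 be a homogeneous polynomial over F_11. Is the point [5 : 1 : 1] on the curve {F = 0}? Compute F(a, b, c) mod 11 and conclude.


F(5,1,1) ≡ 4 (mod 11); P is NOT on the curve.

Evaluate F(5, 1, 1) term-by-term (mod 11).
  -3*X**2 ↦ -3·25·1·1 = -75
  3*X*Z ↦ 3·5·1·1 = 15
  Y**2 ↦ 1·1·1·1 = 1
  -Y*Z ↦ -1·1·1·1 = -1
  -2*Z**2 ↦ -2·1·1·1 = -2
Sum: F(5, 1, 1) = (-75) + (15) + (1) + (-1) + (-2) = -62.
Reducing mod 11: -62 ≡ 4 (mod 11).
Since F(a, b, c) ≡ 4 ≠ 0 (mod 11), P does NOT lie on the curve.


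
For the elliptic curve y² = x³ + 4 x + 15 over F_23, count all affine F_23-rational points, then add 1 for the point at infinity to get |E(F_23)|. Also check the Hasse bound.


Affine points = {(2, 10), (2, 13), (3, 10), (3, 13), (4, 7), (4, 16), (6, 5), (6, 18), (7, 8), (7, 15), (14, 3), (14, 20), (15, 0), (16, 9), (16, 14), (18, 10), (18, 13), (19, 2), (19, 21)}; affine count = 19; |E(F_23)| = 20.

Discriminant check: Δ ∝ 4a³ + 27b² = 4·4³ + 27·15² = 4·64 + 27·225 ≡ 6 (mod 23). Nonzero ⇒ E is nonsingular.
For each x ∈ F_23, compute rhs = x³ + 4·x + 15 mod 23, then count y ∈ F_23 with y² ≡ rhs.
  x = 0: rhs = 15, matching y values: none (0 points).
  x = 1: rhs = 20, matching y values: none (0 points).
  x = 2: rhs = 8, matching y values: 10, 13 (2 points).
  x = 3: rhs = 8, matching y values: 10, 13 (2 points).
  x = 4: rhs = 3, matching y values: 7, 16 (2 points).
  x = 5: rhs = 22, matching y values: none (0 points).
  x = 6: rhs = 2, matching y values: 5, 18 (2 points).
  x = 7: rhs = 18, matching y values: 8, 15 (2 points).
  x = 8: rhs = 7, matching y values: none (0 points).
  x = 9: rhs = 21, matching y values: none (0 points).
  x = 10: rhs = 20, matching y values: none (0 points).
  x = 11: rhs = 10, matching y values: none (0 points).
  x = 12: rhs = 20, matching y values: none (0 points).
  x = 13: rhs = 10, matching y values: none (0 points).
  x = 14: rhs = 9, matching y values: 3, 20 (2 points).
  x = 15: rhs = 0, matching y values: 0 (1 points).
  x = 16: rhs = 12, matching y values: 9, 14 (2 points).
  x = 17: rhs = 5, matching y values: none (0 points).
  x = 18: rhs = 8, matching y values: 10, 13 (2 points).
  x = 19: rhs = 4, matching y values: 2, 21 (2 points).
  x = 20: rhs = 22, matching y values: none (0 points).
  x = 21: rhs = 22, matching y values: none (0 points).
  x = 22: rhs = 10, matching y values: none (0 points).
Total affine count: 19.
Full point count |E(F_23)| = 19 + 1 = 20.
Hasse bound: |20 − (23+1)| = |-4| = 4 ≤ 2√23 ≈ 9.5917 ✓.


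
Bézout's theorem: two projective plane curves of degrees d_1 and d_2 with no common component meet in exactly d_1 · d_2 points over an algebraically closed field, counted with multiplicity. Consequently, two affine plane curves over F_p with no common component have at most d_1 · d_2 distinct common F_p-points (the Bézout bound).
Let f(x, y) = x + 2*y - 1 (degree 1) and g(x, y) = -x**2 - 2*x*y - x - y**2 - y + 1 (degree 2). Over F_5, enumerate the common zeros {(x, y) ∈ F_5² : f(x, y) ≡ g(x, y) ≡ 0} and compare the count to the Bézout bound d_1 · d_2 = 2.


Common zeros: {(3, 4)}; count = 1; Bézout bound = 2.

deg(f) = 1, deg(g) = 2, so Bézout bound = 2.
Scan x ∈ F_5. For each x, list the y ∈ F_5 with f(x, y) ≡ 0 and those with g(x, y) ≡ 0 (mod 5); the common zeros in that column are the intersection.
  x = 0: f ≡ 0 at y ∈ {3}; g ≡ 0 at y ∈ {2}; common: ∅.
  x = 1: f ≡ 0 at y ∈ {0}; g ≡ 0 at y ∈ {1}; common: ∅.
  x = 2: f ≡ 0 at y ∈ {2}; g ≡ 0 at y ∈ {0}; common: ∅.
  x = 3: f ≡ 0 at y ∈ {4}; g ≡ 0 at y ∈ {4}; common: {4}.
  x = 4: f ≡ 0 at y ∈ {1}; g ≡ 0 at y ∈ {3}; common: ∅.
Collecting: common zeros = {(3, 4)}, so the count is 1.
Comparison with the Bézout bound: 1 ≤ 2 = deg(f)·deg(g), as expected for curves with no common component (the affine F_5-count falls short of the bound because intersections may lie at infinity, over extension fields, or carry multiplicity).


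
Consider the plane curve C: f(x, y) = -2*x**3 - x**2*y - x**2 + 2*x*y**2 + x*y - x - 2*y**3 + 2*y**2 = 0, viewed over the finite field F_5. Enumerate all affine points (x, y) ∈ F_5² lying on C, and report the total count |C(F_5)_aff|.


Affine F_5-points: {(0, 0), (0, 1), (2, 1), (3, 4)}; count = 4.

For each of the 25 pairs (x, y) ∈ F_5², evaluate f(x, y) mod 5. Record the zeros.
  x = 0: [0↦0, 1↦0, 2↦2, 3↦4, 4↦4]  zeros at y ∈ {0, 1}
  x = 1: [0↦1, 1↦3, 2↦1, 3↦3, 4↦2]  zeros at y ∈ ∅
  x = 2: [0↦3, 1↦0, 2↦2, 3↦2, 4↦3]  zeros at y ∈ {1}
  x = 3: [0↦4, 1↦4, 2↦3, 3↦4, 4↦0]  zeros at y ∈ {4}
  x = 4: [0↦2, 1↦3, 2↦2, 3↦2, 4↦1]  zeros at y ∈ ∅
Collecting zeros: affine points = {(0, 0), (0, 1), (2, 1), (3, 4)}.
Total count |C(F_5)_aff| = 4.


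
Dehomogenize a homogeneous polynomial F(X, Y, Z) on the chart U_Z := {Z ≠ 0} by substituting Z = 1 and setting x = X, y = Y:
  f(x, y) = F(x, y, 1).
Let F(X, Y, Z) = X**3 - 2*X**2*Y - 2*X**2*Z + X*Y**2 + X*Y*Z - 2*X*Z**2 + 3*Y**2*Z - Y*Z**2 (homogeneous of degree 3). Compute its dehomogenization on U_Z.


f(x, y) = x**3 - 2*x**2*y - 2*x**2 + x*y**2 + x*y - 2*x + 3*y**2 - y

On U_Z we set Z = 1. Each monomial c·X^i·Y^j·Z^k in F becomes c·x^i·y^j·1^k = c·x^i·y^j.
Substituting Z = 1: F(X, Y, 1) = x**3 - 2*x**2*y - 2*x**2 + x*y**2 + x*y - 2*x + 3*y**2 - y.
Note: deg(f) ≤ deg(F) = 3; strict inequality happens when F is divisible by Z (lost terms).


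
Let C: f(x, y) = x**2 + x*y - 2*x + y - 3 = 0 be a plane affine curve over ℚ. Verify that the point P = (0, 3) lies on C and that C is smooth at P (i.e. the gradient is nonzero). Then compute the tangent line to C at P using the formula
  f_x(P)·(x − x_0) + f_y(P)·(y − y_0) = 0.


Tangent line at P: x + y - 3 = 0.

Step 1: f(0, 3) = 0, so P lies on C.
Step 2: partial derivatives
  f_x(x, y) = 2*x + y - 2, f_y(x, y) = x + 1.
  f_x(P) = 1, f_y(P) = 1 (gradient nonzero, so P is smooth).
Step 3: tangent line at P: 1·(x − 0) + 1·(y − 3) = 0.
Expanding: x + y - 3 = 0.


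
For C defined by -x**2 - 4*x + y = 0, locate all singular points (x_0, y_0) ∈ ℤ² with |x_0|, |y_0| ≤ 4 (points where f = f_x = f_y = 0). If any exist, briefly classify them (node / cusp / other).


No singular points in the scanned grid; C is smooth there.

Compute partial derivatives:
  f_x = -2*x - 4.
  f_y = 1.
f_y = 1 is a nonzero constant, so f_y never vanishes: no point (x, y) can satisfy f = f_x = f_y = 0. In particular no (x, y) ∈ {−4, ..., 4}² is singular; the curve is smooth.


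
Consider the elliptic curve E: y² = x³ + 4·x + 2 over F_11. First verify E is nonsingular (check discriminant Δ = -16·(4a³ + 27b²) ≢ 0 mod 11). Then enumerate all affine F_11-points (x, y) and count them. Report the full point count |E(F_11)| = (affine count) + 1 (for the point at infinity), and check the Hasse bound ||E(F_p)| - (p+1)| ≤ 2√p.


Affine points = {(4, 4), (4, 7), (5, 2), (5, 9), (6, 0)}; affine count = 5; |E(F_11)| = 6.

Discriminant check: Δ ∝ 4a³ + 27b² = 4·4³ + 27·2² = 4·64 + 27·4 ≡ 1 (mod 11). Nonzero ⇒ E is nonsingular.
For each x ∈ F_11, compute rhs = x³ + 4·x + 2 mod 11, then count y ∈ F_11 with y² ≡ rhs.
  x = 0: rhs = 2, matching y values: none (0 points).
  x = 1: rhs = 7, matching y values: none (0 points).
  x = 2: rhs = 7, matching y values: none (0 points).
  x = 3: rhs = 8, matching y values: none (0 points).
  x = 4: rhs = 5, matching y values: 4, 7 (2 points).
  x = 5: rhs = 4, matching y values: 2, 9 (2 points).
  x = 6: rhs = 0, matching y values: 0 (1 points).
  x = 7: rhs = 10, matching y values: none (0 points).
  x = 8: rhs = 7, matching y values: none (0 points).
  x = 9: rhs = 8, matching y values: none (0 points).
  x = 10: rhs = 8, matching y values: none (0 points).
Total affine count: 5.
Full point count |E(F_11)| = 5 + 1 = 6.
Hasse bound: |6 − (11+1)| = |-6| = 6 ≤ 2√11 ≈ 6.6332 ✓.


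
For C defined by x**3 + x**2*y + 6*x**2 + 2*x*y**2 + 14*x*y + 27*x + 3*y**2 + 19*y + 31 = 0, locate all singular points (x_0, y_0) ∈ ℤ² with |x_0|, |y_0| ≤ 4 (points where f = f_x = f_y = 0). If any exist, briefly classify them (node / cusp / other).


Singular points: {(-1, -3)}; classification: cusp.

Compute partial derivatives:
  f_x = 3*x**2 + 2*x*y + 12*x + 2*y**2 + 14*y + 27.
  f_y = x**2 + 4*x*y + 14*x + 6*y + 19.
Scan x_0 ∈ {−4, ..., 4}. For each x_0, f_y(x_0, y) is a polynomial in y; find its integer roots y ∈ {−4, ..., 4}, then test f_x and f at those candidates.
  x = -4: f_y(-4, y) = -10*y - 21; no integer root y with |y| ≤ 4.
  x = -3: f_y(-3, y) = -6*y - 14; no integer root y with |y| ≤ 4.
  x = -2: f_y(-2, y) = -2*y - 5; no integer root y with |y| ≤ 4.
  x = -1: f_y(-1, y) = 2*y + 6; vanishes at y ∈ {-3}. (-1, -3): f_x = 0, f = 0 — SINGULAR.
  x = 0: f_y(0, y) = 6*y + 19; no integer root y with |y| ≤ 4.
  x = 1: f_y(1, y) = 10*y + 34; no integer root y with |y| ≤ 4.
  x = 2: f_y(2, y) = 14*y + 51; no integer root y with |y| ≤ 4.
  x = 3: f_y(3, y) = 18*y + 70; no integer root y with |y| ≤ 4.
  x = 4: f_y(4, y) = 22*y + 91; no integer root y with |y| ≤ 4.
Only singular point on the grid: (-1, -3).
Classify: substitute x = -1 + u, y = -3 + v and expand: f = u**3 + u**2*v + 2*u*v**2 + v**2.
No constant or linear terms (consistent with a singular point). Quadratic part: v**2. Cubic part: u**3 + u**2*v + 2*u*v**2.
The quadratic part v**2 is a perfect square, so there is a single (double) tangent line v = 0, i.e. y = -3. Restricting the cubic part to that line (v = 0) leaves u**3 ≠ 0, so f is not divisible by v and the branch is v² ≈ -u**3 to lowest order — this is a cusp.
Classification: cusp.


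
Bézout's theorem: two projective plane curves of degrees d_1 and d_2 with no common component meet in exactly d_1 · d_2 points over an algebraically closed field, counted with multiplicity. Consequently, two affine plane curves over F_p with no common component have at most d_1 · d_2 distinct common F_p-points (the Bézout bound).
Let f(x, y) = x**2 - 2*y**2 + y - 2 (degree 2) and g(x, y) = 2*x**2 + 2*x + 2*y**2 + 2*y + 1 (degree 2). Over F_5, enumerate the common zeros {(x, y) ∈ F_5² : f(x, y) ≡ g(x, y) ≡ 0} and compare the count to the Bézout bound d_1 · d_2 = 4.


Common zeros: ∅; count = 0; Bézout bound = 4.

deg(f) = 2, deg(g) = 2, so Bézout bound = 4.
Scan x ∈ F_5. For each x, list the y ∈ F_5 with f(x, y) ≡ 0 and those with g(x, y) ≡ 0 (mod 5); the common zeros in that column are the intersection.
  x = 0: f ≡ 0 at y ∈ {4}; g ≡ 0 at y ∈ {1, 3}; common: ∅.
  x = 1: f ≡ 0 at y ∈ ∅; g ≡ 0 at y ∈ {0, 4}; common: ∅.
  x = 2: f ≡ 0 at y ∈ ∅; g ≡ 0 at y ∈ {2}; common: ∅.
  x = 3: f ≡ 0 at y ∈ ∅; g ≡ 0 at y ∈ {0, 4}; common: ∅.
  x = 4: f ≡ 0 at y ∈ ∅; g ≡ 0 at y ∈ {1, 3}; common: ∅.
Collecting: common zeros = ∅, so the count is 0.
Comparison with the Bézout bound: 0 ≤ 4 = deg(f)·deg(g), as expected for curves with no common component (the affine F_5-count falls short of the bound because intersections may lie at infinity, over extension fields, or carry multiplicity).


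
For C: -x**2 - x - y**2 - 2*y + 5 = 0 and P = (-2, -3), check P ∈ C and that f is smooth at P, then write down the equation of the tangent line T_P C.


Tangent line at P: 3*x + 4*y + 18 = 0.

Step 1: f(-2, -3) = 0, so P lies on C.
Step 2: partial derivatives
  f_x(x, y) = -2*x - 1, f_y(x, y) = -2*y - 2.
  f_x(P) = 3, f_y(P) = 4 (gradient nonzero, so P is smooth).
Step 3: tangent line at P: 3·(x − -2) + 4·(y − -3) = 0.
Expanding: 3*x + 4*y + 18 = 0.


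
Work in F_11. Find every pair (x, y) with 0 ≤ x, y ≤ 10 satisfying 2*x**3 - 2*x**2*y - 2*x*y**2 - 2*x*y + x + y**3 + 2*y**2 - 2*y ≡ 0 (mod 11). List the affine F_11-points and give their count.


Affine F_11-points: {(0, 0), (0, 4), (0, 5), (2, 7), (3, 7), (4, 0), (5, 10), (7, 0), (8, 3), (8, 5), (8, 6), (10, 1)}; count = 12.

For each of the 121 pairs (x, y) ∈ F_11², evaluate f(x, y) mod 11. Record the zeros.
  x = 0: [0↦0, 1↦1, 2↦1, 3↦6, 4↦0, 5↦0, 6↦1, 7↦9, 8↦8, 9↦4, 10↦3]  zeros at y ∈ {0, 4, 5}
  x = 1: [0↦3, 1↦9, 2↦10, 3↦1, 4↦10, 5↦10, 6↦7, 7↦7, 8↦5, 9↦7, 10↦8]  zeros at y ∈ ∅
  x = 2: [0↦7, 1↦3, 2↦1, 3↦7, 4↦5, 5↦1, 6↦1, 7↦0, 8↦4, 9↦8, 10↦7]  zeros at y ∈ {7}
  x = 3: [0↦2, 1↦6, 2↦8, 3↦3, 4↦8, 5↦7, 6↦6, 7↦0, 8↦6, 9↦8, 10↦1]  zeros at y ∈ {7}
  x = 4: [0↦0, 1↦8, 2↦10, 3↦1, 4↦9, 5↦7, 6↦1, 7↦8, 8↦1, 9↦8, 10↦2]  zeros at y ∈ {0}
  x = 5: [0↦2, 1↦10, 2↦8, 3↦2, 4↦9, 5↦2, 6↦9, 7↦3, 8↦1, 9↦9, 10↦0]  zeros at y ∈ {10}
  x = 6: [0↦9, 1↦2, 2↦3, 3↦7, 4↦9, 5↦4, 6↦9, 7↦8, 8↦7, 9↦1, 10↦7]  zeros at y ∈ ∅
  x = 7: [0↦0, 1↦7, 2↦7, 3↦6, 4↦10, 5↦3, 6↦2, 7↦2, 8↦9, 9↦7, 10↦2]  zeros at y ∈ {0}
  x = 8: [0↦9, 1↦4, 2↦10, 3↦0, 4↦2, 5↦0, 6↦0, 7↦8, 8↦8, 9↦6, 10↦8]  zeros at y ∈ {3, 5, 6}
  x = 9: [0↦4, 1↦5, 2↦2, 3↦1, 4↦8, 5↦7, 6↦4, 7↦5, 8↦5, 9↦10, 10↦4]  zeros at y ∈ ∅
  x = 10: [0↦8, 1↦0, 2↦6, 3↦10, 4↦7, 5↦3, 6↦4, 7↦5, 8↦1, 9↦9, 10↦2]  zeros at y ∈ {1}
Collecting zeros: affine points = {(0, 0), (0, 4), (0, 5), (2, 7), (3, 7), (4, 0), (5, 10), (7, 0), (8, 3), (8, 5), (8, 6), (10, 1)}.
Total count |C(F_11)_aff| = 12.


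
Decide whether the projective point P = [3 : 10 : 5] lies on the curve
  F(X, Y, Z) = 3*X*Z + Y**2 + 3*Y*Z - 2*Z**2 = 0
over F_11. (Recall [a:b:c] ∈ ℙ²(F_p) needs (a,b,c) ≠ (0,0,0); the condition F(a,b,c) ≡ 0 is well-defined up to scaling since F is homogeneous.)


F(3,10,5) ≡ 3 (mod 11); P is NOT on the curve.

Evaluate F(3, 10, 5) term-by-term (mod 11).
  3*X*Z ↦ 3·3·1·5 = 45
  Y**2 ↦ 1·1·100·1 = 100
  3*Y*Z ↦ 3·1·10·5 = 150
  -2*Z**2 ↦ -2·1·1·25 = -50
Sum: F(3, 10, 5) = (45) + (100) + (150) + (-50) = 245.
Reducing mod 11: 245 ≡ 3 (mod 11).
Since F(a, b, c) ≡ 3 ≠ 0 (mod 11), P does NOT lie on the curve.


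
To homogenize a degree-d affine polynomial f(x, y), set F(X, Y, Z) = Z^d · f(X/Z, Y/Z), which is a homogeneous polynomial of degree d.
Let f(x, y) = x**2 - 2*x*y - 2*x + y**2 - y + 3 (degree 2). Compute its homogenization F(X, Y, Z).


F(X, Y, Z) = X**2 - 2*X*Y - 2*X*Z + Y**2 - Y*Z + 3*Z**2

deg(f) = 2.
Substitute x = X/Z, y = Y/Z into f, then multiply by Z^2.
  monomial 1·x^2·y^0 ↦ 1·X^2·Y^0·Z^0.
  monomial -2·x^1·y^1 ↦ -2·X^1·Y^1·Z^0.
  monomial -2·x^1·y^0 ↦ -2·X^1·Y^0·Z^1.
  monomial 1·x^0·y^2 ↦ 1·X^0·Y^2·Z^0.
  monomial -1·x^0·y^1 ↦ -1·X^0·Y^1·Z^1.
  monomial 3·x^0·y^0 ↦ 3·X^0·Y^0·Z^2.
Collecting: F(X, Y, Z) = X**2 - 2*X*Y - 2*X*Z + Y**2 - Y*Z + 3*Z**2.


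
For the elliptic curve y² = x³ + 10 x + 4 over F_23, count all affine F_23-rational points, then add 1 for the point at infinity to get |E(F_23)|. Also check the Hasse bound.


Affine points = {(0, 2), (0, 21), (2, 3), (2, 20), (4, 4), (4, 19), (5, 8), (5, 15), (6, 2), (6, 21), (7, 7), (7, 16), (9, 8), (9, 15), (10, 0), (12, 9), (12, 14), (13, 10), (13, 13), (14, 6), (14, 17), (17, 2), (17, 21), (18, 6), (18, 17), (20, 4), (20, 19), (22, 4), (22, 19)}; affine count = 29; |E(F_23)| = 30.

Discriminant check: Δ ∝ 4a³ + 27b² = 4·10³ + 27·4² = 4·1000 + 27·16 ≡ 16 (mod 23). Nonzero ⇒ E is nonsingular.
For each x ∈ F_23, compute rhs = x³ + 10·x + 4 mod 23, then count y ∈ F_23 with y² ≡ rhs.
  x = 0: rhs = 4, matching y values: 2, 21 (2 points).
  x = 1: rhs = 15, matching y values: none (0 points).
  x = 2: rhs = 9, matching y values: 3, 20 (2 points).
  x = 3: rhs = 15, matching y values: none (0 points).
  x = 4: rhs = 16, matching y values: 4, 19 (2 points).
  x = 5: rhs = 18, matching y values: 8, 15 (2 points).
  x = 6: rhs = 4, matching y values: 2, 21 (2 points).
  x = 7: rhs = 3, matching y values: 7, 16 (2 points).
  x = 8: rhs = 21, matching y values: none (0 points).
  x = 9: rhs = 18, matching y values: 8, 15 (2 points).
  x = 10: rhs = 0, matching y values: 0 (1 points).
  x = 11: rhs = 19, matching y values: none (0 points).
  x = 12: rhs = 12, matching y values: 9, 14 (2 points).
  x = 13: rhs = 8, matching y values: 10, 13 (2 points).
  x = 14: rhs = 13, matching y values: 6, 17 (2 points).
  x = 15: rhs = 10, matching y values: none (0 points).
  x = 16: rhs = 5, matching y values: none (0 points).
  x = 17: rhs = 4, matching y values: 2, 21 (2 points).
  x = 18: rhs = 13, matching y values: 6, 17 (2 points).
  x = 19: rhs = 15, matching y values: none (0 points).
  x = 20: rhs = 16, matching y values: 4, 19 (2 points).
  x = 21: rhs = 22, matching y values: none (0 points).
  x = 22: rhs = 16, matching y values: 4, 19 (2 points).
Total affine count: 29.
Full point count |E(F_23)| = 29 + 1 = 30.
Hasse bound: |30 − (23+1)| = |6| = 6 ≤ 2√23 ≈ 9.5917 ✓.


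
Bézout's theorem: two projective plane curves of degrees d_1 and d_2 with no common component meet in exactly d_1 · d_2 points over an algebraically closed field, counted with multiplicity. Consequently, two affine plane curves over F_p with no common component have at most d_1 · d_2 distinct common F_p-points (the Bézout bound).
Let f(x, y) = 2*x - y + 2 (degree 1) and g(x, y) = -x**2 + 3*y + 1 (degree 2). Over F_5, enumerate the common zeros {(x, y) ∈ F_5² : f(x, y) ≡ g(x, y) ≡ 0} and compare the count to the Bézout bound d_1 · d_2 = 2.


Common zeros: {(2, 1), (4, 0)}; count = 2; Bézout bound = 2.

deg(f) = 1, deg(g) = 2, so Bézout bound = 2.
Scan x ∈ F_5. For each x, list the y ∈ F_5 with f(x, y) ≡ 0 and those with g(x, y) ≡ 0 (mod 5); the common zeros in that column are the intersection.
  x = 0: f ≡ 0 at y ∈ {2}; g ≡ 0 at y ∈ {3}; common: ∅.
  x = 1: f ≡ 0 at y ∈ {4}; g ≡ 0 at y ∈ {0}; common: ∅.
  x = 2: f ≡ 0 at y ∈ {1}; g ≡ 0 at y ∈ {1}; common: {1}.
  x = 3: f ≡ 0 at y ∈ {3}; g ≡ 0 at y ∈ {1}; common: ∅.
  x = 4: f ≡ 0 at y ∈ {0}; g ≡ 0 at y ∈ {0}; common: {0}.
Collecting: common zeros = {(2, 1), (4, 0)}, so the count is 2.
Comparison with the Bézout bound: 2 ≤ 2 = deg(f)·deg(g), as expected for curves with no common component (the bound is attained).


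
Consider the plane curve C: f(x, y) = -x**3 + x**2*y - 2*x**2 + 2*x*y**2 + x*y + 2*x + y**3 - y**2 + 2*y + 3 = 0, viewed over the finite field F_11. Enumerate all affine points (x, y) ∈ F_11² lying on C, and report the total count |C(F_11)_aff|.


Affine F_11-points: {(0, 2), (1, 2), (2, 5), (2, 6), (2, 8), (4, 1), (5, 9), (6, 4), (7, 1), (9, 10), (10, 0), (10, 1), (10, 2)}; count = 13.

For each of the 121 pairs (x, y) ∈ F_11², evaluate f(x, y) mod 11. Record the zeros.
  x = 0: [0↦3, 1↦5, 2↦0, 3↦5, 4↦4, 5↦3, 6↦8, 7↦3, 8↦5, 9↦9, 10↦10]  zeros at y ∈ {2}
  x = 1: [0↦2, 1↦8, 2↦0, 3↦6, 4↦10, 5↦7, 6↦3, 7↦4, 8↦5, 9↦1, 10↦9]  zeros at y ∈ {2}
  x = 2: [0↦2, 1↦3, 2↦5, 3↦3, 4↦3, 5↦0, 6↦0, 7↦9, 8↦0, 9↦1, 10↦7]  zeros at y ∈ {5, 6, 8}
  x = 3: [0↦8, 1↦6, 2↦9, 3↦1, 4↦10, 5↦9, 6↦4, 7↦1, 8↦6, 9↦3, 10↦9]  zeros at y ∈ ∅
  x = 4: [0↦3, 1↦0, 2↦6, 3↦5, 4↦3, 5↦6, 6↦9, 7↦7, 8↦6, 9↦1, 10↦9]  zeros at y ∈ {1}
  x = 5: [0↦3, 1↦1, 2↦1, 3↦9, 4↦9, 5↦7, 6↦9, 7↦10, 8↦5, 9↦0, 10↦1]  zeros at y ∈ {9}
  x = 6: [0↦2, 1↦3, 2↦10, 3↦7, 4↦0, 5↦6, 6↦9, 7↦4, 8↦8, 9↦5, 10↦1]  zeros at y ∈ {4}
  x = 7: [0↦5, 1↦0, 2↦5, 3↦4, 4↦3, 5↦8, 6↦3, 7↦5, 8↦9, 9↦10, 10↦3]  zeros at y ∈ {1}
  x = 8: [0↦6, 1↦8, 2↦2, 3↦5, 4↦1, 5↦7, 6↦7, 7↦7, 8↦2, 9↦9, 10↦1]  zeros at y ∈ ∅
  x = 9: [0↦10, 1↦10, 2↦6, 3↦4, 4↦10, 5↦8, 6↦4, 7↦4, 8↦3, 9↦7, 10↦0]  zeros at y ∈ {10}
  x = 10: [0↦0, 1↦0, 2↦0, 3↦6, 4↦2, 5↦5, 6↦10, 7↦1, 8↦6, 9↦9, 10↦5]  zeros at y ∈ {0, 1, 2}
Collecting zeros: affine points = {(0, 2), (1, 2), (2, 5), (2, 6), (2, 8), (4, 1), (5, 9), (6, 4), (7, 1), (9, 10), (10, 0), (10, 1), (10, 2)}.
Total count |C(F_11)_aff| = 13.


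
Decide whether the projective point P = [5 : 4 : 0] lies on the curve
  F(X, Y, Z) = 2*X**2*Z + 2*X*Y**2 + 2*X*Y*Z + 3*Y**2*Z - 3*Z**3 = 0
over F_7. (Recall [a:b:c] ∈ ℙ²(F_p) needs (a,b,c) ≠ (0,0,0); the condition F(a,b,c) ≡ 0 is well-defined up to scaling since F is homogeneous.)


F(5,4,0) ≡ 6 (mod 7); P is NOT on the curve.

Evaluate F(5, 4, 0) term-by-term (mod 7).
  2*X**2*Z ↦ 2·25·1·0 = 0
  2*X*Y**2 ↦ 2·5·16·1 = 160
  2*X*Y*Z ↦ 2·5·4·0 = 0
  3*Y**2*Z ↦ 3·1·16·0 = 0
  -3*Z**3 ↦ -3·1·1·0 = 0
Sum: F(5, 4, 0) = (0) + (160) + (0) + (0) + (0) = 160.
Reducing mod 7: 160 ≡ 6 (mod 7).
Since F(a, b, c) ≡ 6 ≠ 0 (mod 7), P does NOT lie on the curve.


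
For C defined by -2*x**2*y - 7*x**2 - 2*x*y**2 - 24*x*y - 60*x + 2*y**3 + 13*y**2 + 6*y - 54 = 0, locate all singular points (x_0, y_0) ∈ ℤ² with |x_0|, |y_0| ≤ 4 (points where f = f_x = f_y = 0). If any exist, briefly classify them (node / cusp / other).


Singular points: {(-3, -3)}; classification: node.

Compute partial derivatives:
  f_x = -4*x*y - 14*x - 2*y**2 - 24*y - 60.
  f_y = -2*x**2 - 4*x*y - 24*x + 6*y**2 + 26*y + 6.
Scan x_0 ∈ {−4, ..., 4}. For each x_0, f_y(x_0, y) is a polynomial in y; find its integer roots y ∈ {−4, ..., 4}, then test f_x and f at those candidates.
  x = -4: f_y(-4, y) = 6*y**2 + 42*y + 70; no integer root y with |y| ≤ 4.
  x = -3: f_y(-3, y) = 6*y**2 + 38*y + 60; vanishes at y ∈ {-3}. (-3, -3): f_x = 0, f = 0 — SINGULAR.
  x = -2: f_y(-2, y) = 6*y**2 + 34*y + 46; no integer root y with |y| ≤ 4.
  x = -1: f_y(-1, y) = 6*y**2 + 30*y + 28; no integer root y with |y| ≤ 4.
  x = 0: f_y(0, y) = 6*y**2 + 26*y + 6; no integer root y with |y| ≤ 4.
  x = 1: f_y(1, y) = 6*y**2 + 22*y - 20; no integer root y with |y| ≤ 4.
  x = 2: f_y(2, y) = 6*y**2 + 18*y - 50; no integer root y with |y| ≤ 4.
  x = 3: f_y(3, y) = 6*y**2 + 14*y - 84; no integer root y with |y| ≤ 4.
  x = 4: f_y(4, y) = 6*y**2 + 10*y - 122; no integer root y with |y| ≤ 4.
Only singular point on the grid: (-3, -3).
Classify: substitute x = -3 + u, y = -3 + v and expand: f = -2*u**2*v - u**2 - 2*u*v**2 + 2*v**3 + v**2.
No constant or linear terms (consistent with a singular point). Quadratic part: -u**2 + v**2. Cubic part: -2*u**2*v - 2*u*v**2 + 2*v**3.
The quadratic part v**2 - u**2 = (v − u)(v + u) splits into two distinct linear factors, so there are two distinct tangent lines y − -3 = ±(x − -3) — this is a node (ordinary double point).
Classification: node.


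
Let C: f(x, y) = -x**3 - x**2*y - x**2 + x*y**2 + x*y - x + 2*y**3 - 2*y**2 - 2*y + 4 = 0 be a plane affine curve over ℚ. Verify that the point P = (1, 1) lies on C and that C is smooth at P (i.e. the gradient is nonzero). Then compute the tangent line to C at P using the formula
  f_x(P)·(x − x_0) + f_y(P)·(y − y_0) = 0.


Tangent line at P: -6*x + 2*y + 4 = 0.

Step 1: f(1, 1) = 0, so P lies on C.
Step 2: partial derivatives
  f_x(x, y) = -3*x**2 - 2*x*y - 2*x + y**2 + y - 1, f_y(x, y) = -x**2 + 2*x*y + x + 6*y**2 - 4*y - 2.
  f_x(P) = -6, f_y(P) = 2 (gradient nonzero, so P is smooth).
Step 3: tangent line at P: -6·(x − 1) + 2·(y − 1) = 0.
Expanding: -6*x + 2*y + 4 = 0.


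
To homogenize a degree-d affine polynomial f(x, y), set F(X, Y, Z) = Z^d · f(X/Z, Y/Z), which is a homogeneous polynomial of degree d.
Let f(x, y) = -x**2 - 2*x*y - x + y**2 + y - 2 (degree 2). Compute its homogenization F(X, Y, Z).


F(X, Y, Z) = -X**2 - 2*X*Y - X*Z + Y**2 + Y*Z - 2*Z**2

deg(f) = 2.
Substitute x = X/Z, y = Y/Z into f, then multiply by Z^2.
  monomial -1·x^2·y^0 ↦ -1·X^2·Y^0·Z^0.
  monomial -2·x^1·y^1 ↦ -2·X^1·Y^1·Z^0.
  monomial -1·x^1·y^0 ↦ -1·X^1·Y^0·Z^1.
  monomial 1·x^0·y^2 ↦ 1·X^0·Y^2·Z^0.
  monomial 1·x^0·y^1 ↦ 1·X^0·Y^1·Z^1.
  monomial -2·x^0·y^0 ↦ -2·X^0·Y^0·Z^2.
Collecting: F(X, Y, Z) = -X**2 - 2*X*Y - X*Z + Y**2 + Y*Z - 2*Z**2.


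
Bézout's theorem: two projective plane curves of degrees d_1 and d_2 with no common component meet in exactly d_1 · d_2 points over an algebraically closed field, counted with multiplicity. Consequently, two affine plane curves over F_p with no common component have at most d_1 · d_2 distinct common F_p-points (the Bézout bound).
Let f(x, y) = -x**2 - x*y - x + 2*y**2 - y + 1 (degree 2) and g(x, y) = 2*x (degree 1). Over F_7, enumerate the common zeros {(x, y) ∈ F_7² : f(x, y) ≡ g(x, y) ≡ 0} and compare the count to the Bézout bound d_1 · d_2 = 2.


Common zeros: {(0, 2)}; count = 1; Bézout bound = 2.

deg(f) = 2, deg(g) = 1, so Bézout bound = 2.
Scan x ∈ F_7. For each x, list the y ∈ F_7 with f(x, y) ≡ 0 and those with g(x, y) ≡ 0 (mod 7); the common zeros in that column are the intersection.
  x = 0: f ≡ 0 at y ∈ {2}; g ≡ 0 at y ∈ {0, 1, 2, 3, 4, 5, 6}; common: {2}.
  x = 1: f ≡ 0 at y ∈ ∅; g ≡ 0 at y ∈ ∅; common: ∅.
  x = 2: f ≡ 0 at y ∈ {6}; g ≡ 0 at y ∈ ∅; common: ∅.
  x = 3: f ≡ 0 at y ∈ ∅; g ≡ 0 at y ∈ ∅; common: ∅.
  x = 4: f ≡ 0 at y ∈ {2, 4}; g ≡ 0 at y ∈ ∅; common: ∅.
  x = 5: f ≡ 0 at y ∈ {4, 6}; g ≡ 0 at y ∈ ∅; common: ∅.
  x = 6: f ≡ 0 at y ∈ ∅; g ≡ 0 at y ∈ ∅; common: ∅.
Collecting: common zeros = {(0, 2)}, so the count is 1.
Comparison with the Bézout bound: 1 ≤ 2 = deg(f)·deg(g), as expected for curves with no common component (the affine F_7-count falls short of the bound because intersections may lie at infinity, over extension fields, or carry multiplicity).


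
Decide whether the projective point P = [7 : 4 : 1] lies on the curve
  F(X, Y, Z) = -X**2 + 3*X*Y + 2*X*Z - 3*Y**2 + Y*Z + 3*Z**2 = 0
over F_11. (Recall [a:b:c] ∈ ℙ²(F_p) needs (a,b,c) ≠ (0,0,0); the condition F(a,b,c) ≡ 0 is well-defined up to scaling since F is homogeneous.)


F(7,4,1) ≡ 8 (mod 11); P is NOT on the curve.

Evaluate F(7, 4, 1) term-by-term (mod 11).
  -X**2 ↦ -1·49·1·1 = -49
  3*X*Y ↦ 3·7·4·1 = 84
  2*X*Z ↦ 2·7·1·1 = 14
  -3*Y**2 ↦ -3·1·16·1 = -48
  Y*Z ↦ 1·1·4·1 = 4
  3*Z**2 ↦ 3·1·1·1 = 3
Sum: F(7, 4, 1) = (-49) + (84) + (14) + (-48) + (4) + (3) = 8.
Reducing mod 11: 8 ≡ 8 (mod 11).
Since F(a, b, c) ≡ 8 ≠ 0 (mod 11), P does NOT lie on the curve.


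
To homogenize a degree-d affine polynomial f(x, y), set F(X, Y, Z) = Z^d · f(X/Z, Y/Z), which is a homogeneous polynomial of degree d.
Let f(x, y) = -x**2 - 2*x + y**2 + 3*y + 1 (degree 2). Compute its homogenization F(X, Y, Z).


F(X, Y, Z) = -X**2 - 2*X*Z + Y**2 + 3*Y*Z + Z**2

deg(f) = 2.
Substitute x = X/Z, y = Y/Z into f, then multiply by Z^2.
  monomial -1·x^2·y^0 ↦ -1·X^2·Y^0·Z^0.
  monomial -2·x^1·y^0 ↦ -2·X^1·Y^0·Z^1.
  monomial 1·x^0·y^2 ↦ 1·X^0·Y^2·Z^0.
  monomial 3·x^0·y^1 ↦ 3·X^0·Y^1·Z^1.
  monomial 1·x^0·y^0 ↦ 1·X^0·Y^0·Z^2.
Collecting: F(X, Y, Z) = -X**2 - 2*X*Z + Y**2 + 3*Y*Z + Z**2.


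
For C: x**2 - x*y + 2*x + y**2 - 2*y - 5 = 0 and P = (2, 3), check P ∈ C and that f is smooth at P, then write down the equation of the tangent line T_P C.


Tangent line at P: 3*x + 2*y - 12 = 0.

Step 1: f(2, 3) = 0, so P lies on C.
Step 2: partial derivatives
  f_x(x, y) = 2*x - y + 2, f_y(x, y) = -x + 2*y - 2.
  f_x(P) = 3, f_y(P) = 2 (gradient nonzero, so P is smooth).
Step 3: tangent line at P: 3·(x − 2) + 2·(y − 3) = 0.
Expanding: 3*x + 2*y - 12 = 0.


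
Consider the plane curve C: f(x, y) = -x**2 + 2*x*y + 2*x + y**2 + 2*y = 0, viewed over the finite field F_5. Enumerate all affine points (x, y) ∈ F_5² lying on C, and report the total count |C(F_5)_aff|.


Affine F_5-points: {(0, 0), (0, 3), (2, 0), (2, 4), (3, 3), (3, 4)}; count = 6.

For each of the 25 pairs (x, y) ∈ F_5², evaluate f(x, y) mod 5. Record the zeros.
  x = 0: [0↦0, 1↦3, 2↦3, 3↦0, 4↦4]  zeros at y ∈ {0, 3}
  x = 1: [0↦1, 1↦1, 2↦3, 3↦2, 4↦3]  zeros at y ∈ ∅
  x = 2: [0↦0, 1↦2, 2↦1, 3↦2, 4↦0]  zeros at y ∈ {0, 4}
  x = 3: [0↦2, 1↦1, 2↦2, 3↦0, 4↦0]  zeros at y ∈ {3, 4}
  x = 4: [0↦2, 1↦3, 2↦1, 3↦1, 4↦3]  zeros at y ∈ ∅
Collecting zeros: affine points = {(0, 0), (0, 3), (2, 0), (2, 4), (3, 3), (3, 4)}.
Total count |C(F_5)_aff| = 6.


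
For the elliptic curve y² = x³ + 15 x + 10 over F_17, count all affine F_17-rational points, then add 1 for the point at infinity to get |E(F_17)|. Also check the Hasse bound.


Affine points = {(1, 3), (1, 14), (4, 7), (4, 10), (7, 4), (7, 13), (8, 8), (8, 9), (10, 2), (10, 15)}; affine count = 10; |E(F_17)| = 11.

Discriminant check: Δ ∝ 4a³ + 27b² = 4·15³ + 27·10² = 4·3375 + 27·100 ≡ 16 (mod 17). Nonzero ⇒ E is nonsingular.
For each x ∈ F_17, compute rhs = x³ + 15·x + 10 mod 17, then count y ∈ F_17 with y² ≡ rhs.
  x = 0: rhs = 10, matching y values: none (0 points).
  x = 1: rhs = 9, matching y values: 3, 14 (2 points).
  x = 2: rhs = 14, matching y values: none (0 points).
  x = 3: rhs = 14, matching y values: none (0 points).
  x = 4: rhs = 15, matching y values: 7, 10 (2 points).
  x = 5: rhs = 6, matching y values: none (0 points).
  x = 6: rhs = 10, matching y values: none (0 points).
  x = 7: rhs = 16, matching y values: 4, 13 (2 points).
  x = 8: rhs = 13, matching y values: 8, 9 (2 points).
  x = 9: rhs = 7, matching y values: none (0 points).
  x = 10: rhs = 4, matching y values: 2, 15 (2 points).
  x = 11: rhs = 10, matching y values: none (0 points).
  x = 12: rhs = 14, matching y values: none (0 points).
  x = 13: rhs = 5, matching y values: none (0 points).
  x = 14: rhs = 6, matching y values: none (0 points).
  x = 15: rhs = 6, matching y values: none (0 points).
  x = 16: rhs = 11, matching y values: none (0 points).
Total affine count: 10.
Full point count |E(F_17)| = 10 + 1 = 11.
Hasse bound: |11 − (17+1)| = |-7| = 7 ≤ 2√17 ≈ 8.2462 ✓.


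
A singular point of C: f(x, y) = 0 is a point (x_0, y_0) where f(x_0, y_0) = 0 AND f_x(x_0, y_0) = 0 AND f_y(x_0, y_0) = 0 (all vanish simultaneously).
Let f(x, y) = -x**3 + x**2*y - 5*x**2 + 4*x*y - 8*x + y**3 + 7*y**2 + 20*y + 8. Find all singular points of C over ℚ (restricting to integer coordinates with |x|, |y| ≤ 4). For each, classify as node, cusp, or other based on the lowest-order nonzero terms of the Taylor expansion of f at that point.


Singular points: {(-2, -2)}; classification: node.

Compute partial derivatives:
  f_x = -3*x**2 + 2*x*y - 10*x + 4*y - 8.
  f_y = x**2 + 4*x + 3*y**2 + 14*y + 20.
Scan x_0 ∈ {−4, ..., 4}. For each x_0, f_y(x_0, y) is a polynomial in y; find its integer roots y ∈ {−4, ..., 4}, then test f_x and f at those candidates.
  x = -4: f_y(-4, y) = 3*y**2 + 14*y + 20; no integer root y with |y| ≤ 4.
  x = -3: f_y(-3, y) = 3*y**2 + 14*y + 17; no integer root y with |y| ≤ 4.
  x = -2: f_y(-2, y) = 3*y**2 + 14*y + 16; vanishes at y ∈ {-2}. (-2, -2): f_x = 0, f = 0 — SINGULAR.
  x = -1: f_y(-1, y) = 3*y**2 + 14*y + 17; no integer root y with |y| ≤ 4.
  x = 0: f_y(0, y) = 3*y**2 + 14*y + 20; no integer root y with |y| ≤ 4.
  x = 1: f_y(1, y) = 3*y**2 + 14*y + 25; no integer root y with |y| ≤ 4.
  x = 2: f_y(2, y) = 3*y**2 + 14*y + 32; no integer root y with |y| ≤ 4.
  x = 3: f_y(3, y) = 3*y**2 + 14*y + 41; no integer root y with |y| ≤ 4.
  x = 4: f_y(4, y) = 3*y**2 + 14*y + 52; no integer root y with |y| ≤ 4.
Only singular point on the grid: (-2, -2).
Classify: substitute x = -2 + u, y = -2 + v and expand: f = -u**3 + u**2*v - u**2 + v**3 + v**2.
No constant or linear terms (consistent with a singular point). Quadratic part: -u**2 + v**2. Cubic part: -u**3 + u**2*v + v**3.
The quadratic part v**2 - u**2 = (v − u)(v + u) splits into two distinct linear factors, so there are two distinct tangent lines y − -2 = ±(x − -2) — this is a node (ordinary double point).
Classification: node.


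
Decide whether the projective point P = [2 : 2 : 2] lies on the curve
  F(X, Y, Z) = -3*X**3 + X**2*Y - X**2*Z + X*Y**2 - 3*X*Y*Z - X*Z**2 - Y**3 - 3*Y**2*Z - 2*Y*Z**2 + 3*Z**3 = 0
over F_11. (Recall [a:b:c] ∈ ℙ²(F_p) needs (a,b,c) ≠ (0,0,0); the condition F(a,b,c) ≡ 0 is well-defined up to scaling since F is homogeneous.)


F(2,2,2) ≡ 5 (mod 11); P is NOT on the curve.

Evaluate F(2, 2, 2) term-by-term (mod 11).
  -3*X**3 ↦ -3·8·1·1 = -24
  X**2*Y ↦ 1·4·2·1 = 8
  -X**2*Z ↦ -1·4·1·2 = -8
  X*Y**2 ↦ 1·2·4·1 = 8
  -3*X*Y*Z ↦ -3·2·2·2 = -24
  -X*Z**2 ↦ -1·2·1·4 = -8
  -Y**3 ↦ -1·1·8·1 = -8
  -3*Y**2*Z ↦ -3·1·4·2 = -24
  -2*Y*Z**2 ↦ -2·1·2·4 = -16
  3*Z**3 ↦ 3·1·1·8 = 24
Sum: F(2, 2, 2) = (-24) + (8) + (-8) + (8) + (-24) + (-8) + (-8) + (-24) + (-16) + (24) = -72.
Reducing mod 11: -72 ≡ 5 (mod 11).
Since F(a, b, c) ≡ 5 ≠ 0 (mod 11), P does NOT lie on the curve.


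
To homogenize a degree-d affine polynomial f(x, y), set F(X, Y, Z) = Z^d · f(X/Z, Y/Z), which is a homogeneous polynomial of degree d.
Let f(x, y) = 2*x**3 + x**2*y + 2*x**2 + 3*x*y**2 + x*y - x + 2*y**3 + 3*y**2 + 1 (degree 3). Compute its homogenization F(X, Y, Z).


F(X, Y, Z) = 2*X**3 + X**2*Y + 2*X**2*Z + 3*X*Y**2 + X*Y*Z - X*Z**2 + 2*Y**3 + 3*Y**2*Z + Z**3

deg(f) = 3.
Substitute x = X/Z, y = Y/Z into f, then multiply by Z^3.
  monomial 2·x^3·y^0 ↦ 2·X^3·Y^0·Z^0.
  monomial 1·x^2·y^1 ↦ 1·X^2·Y^1·Z^0.
  monomial 2·x^2·y^0 ↦ 2·X^2·Y^0·Z^1.
  monomial 3·x^1·y^2 ↦ 3·X^1·Y^2·Z^0.
  monomial 1·x^1·y^1 ↦ 1·X^1·Y^1·Z^1.
  monomial -1·x^1·y^0 ↦ -1·X^1·Y^0·Z^2.
  monomial 2·x^0·y^3 ↦ 2·X^0·Y^3·Z^0.
  monomial 3·x^0·y^2 ↦ 3·X^0·Y^2·Z^1.
  monomial 1·x^0·y^0 ↦ 1·X^0·Y^0·Z^3.
Collecting: F(X, Y, Z) = 2*X**3 + X**2*Y + 2*X**2*Z + 3*X*Y**2 + X*Y*Z - X*Z**2 + 2*Y**3 + 3*Y**2*Z + Z**3.


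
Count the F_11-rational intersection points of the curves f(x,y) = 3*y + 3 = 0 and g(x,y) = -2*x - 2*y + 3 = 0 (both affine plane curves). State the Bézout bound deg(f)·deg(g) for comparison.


Common zeros: {(8, 10)}; count = 1; Bézout bound = 1.

deg(f) = 1, deg(g) = 1, so Bézout bound = 1.
Scan x ∈ F_11. For each x, list the y ∈ F_11 with f(x, y) ≡ 0 and those with g(x, y) ≡ 0 (mod 11); the common zeros in that column are the intersection.
  x = 0: f ≡ 0 at y ∈ {10}; g ≡ 0 at y ∈ {7}; common: ∅.
  x = 1: f ≡ 0 at y ∈ {10}; g ≡ 0 at y ∈ {6}; common: ∅.
  x = 2: f ≡ 0 at y ∈ {10}; g ≡ 0 at y ∈ {5}; common: ∅.
  x = 3: f ≡ 0 at y ∈ {10}; g ≡ 0 at y ∈ {4}; common: ∅.
  x = 4: f ≡ 0 at y ∈ {10}; g ≡ 0 at y ∈ {3}; common: ∅.
  x = 5: f ≡ 0 at y ∈ {10}; g ≡ 0 at y ∈ {2}; common: ∅.
  x = 6: f ≡ 0 at y ∈ {10}; g ≡ 0 at y ∈ {1}; common: ∅.
  x = 7: f ≡ 0 at y ∈ {10}; g ≡ 0 at y ∈ {0}; common: ∅.
  x = 8: f ≡ 0 at y ∈ {10}; g ≡ 0 at y ∈ {10}; common: {10}.
  x = 9: f ≡ 0 at y ∈ {10}; g ≡ 0 at y ∈ {9}; common: ∅.
  x = 10: f ≡ 0 at y ∈ {10}; g ≡ 0 at y ∈ {8}; common: ∅.
Collecting: common zeros = {(8, 10)}, so the count is 1.
Comparison with the Bézout bound: 1 ≤ 1 = deg(f)·deg(g), as expected for curves with no common component (the bound is attained).


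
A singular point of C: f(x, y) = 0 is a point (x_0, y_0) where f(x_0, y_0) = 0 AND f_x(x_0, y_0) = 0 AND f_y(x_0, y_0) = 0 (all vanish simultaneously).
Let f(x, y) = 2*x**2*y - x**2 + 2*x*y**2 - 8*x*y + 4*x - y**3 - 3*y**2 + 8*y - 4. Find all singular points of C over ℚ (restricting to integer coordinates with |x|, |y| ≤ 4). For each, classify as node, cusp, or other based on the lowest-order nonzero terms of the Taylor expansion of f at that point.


Singular points: {(2, 0)}; classification: node.

Compute partial derivatives:
  f_x = 4*x*y - 2*x + 2*y**2 - 8*y + 4.
  f_y = 2*x**2 + 4*x*y - 8*x - 3*y**2 - 6*y + 8.
Scan x_0 ∈ {−4, ..., 4}. For each x_0, f_y(x_0, y) is a polynomial in y; find its integer roots y ∈ {−4, ..., 4}, then test f_x and f at those candidates.
  x = -4: f_y(-4, y) = -3*y**2 - 22*y + 72; no integer root y with |y| ≤ 4.
  x = -3: f_y(-3, y) = -3*y**2 - 18*y + 50; no integer root y with |y| ≤ 4.
  x = -2: f_y(-2, y) = -3*y**2 - 14*y + 32; no integer root y with |y| ≤ 4.
  x = -1: f_y(-1, y) = -3*y**2 - 10*y + 18; no integer root y with |y| ≤ 4.
  x = 0: f_y(0, y) = -3*y**2 - 6*y + 8; no integer root y with |y| ≤ 4.
  x = 1: f_y(1, y) = -3*y**2 - 2*y + 2; no integer root y with |y| ≤ 4.
  x = 2: f_y(2, y) = -3*y**2 + 2*y; vanishes at y ∈ {0}. (2, 0): f_x = 0, f = 0 — SINGULAR.
  x = 3: f_y(3, y) = -3*y**2 + 6*y + 2; no integer root y with |y| ≤ 4.
  x = 4: f_y(4, y) = -3*y**2 + 10*y + 8; vanishes at y ∈ {4}. (4, 4): f_x = 60 ≠ 0.
Only singular point on the grid: (2, 0).
Classify: substitute x = 2 + u, y = 0 + v and expand: f = 2*u**2*v - u**2 + 2*u*v**2 - v**3 + v**2.
No constant or linear terms (consistent with a singular point). Quadratic part: -u**2 + v**2. Cubic part: 2*u**2*v + 2*u*v**2 - v**3.
The quadratic part v**2 - u**2 = (v − u)(v + u) splits into two distinct linear factors, so there are two distinct tangent lines y − 0 = ±(x − 2) — this is a node (ordinary double point).
Classification: node.
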